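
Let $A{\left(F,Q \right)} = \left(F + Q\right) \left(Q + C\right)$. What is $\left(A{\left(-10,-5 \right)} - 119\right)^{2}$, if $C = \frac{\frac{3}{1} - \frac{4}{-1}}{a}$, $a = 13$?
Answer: $\frac{458329}{169} \approx 2712.0$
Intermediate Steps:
$C = \frac{7}{13}$ ($C = \frac{\frac{3}{1} - \frac{4}{-1}}{13} = \left(3 \cdot 1 - -4\right) \frac{1}{13} = \left(3 + 4\right) \frac{1}{13} = 7 \cdot \frac{1}{13} = \frac{7}{13} \approx 0.53846$)
$A{\left(F,Q \right)} = \left(\frac{7}{13} + Q\right) \left(F + Q\right)$ ($A{\left(F,Q \right)} = \left(F + Q\right) \left(Q + \frac{7}{13}\right) = \left(F + Q\right) \left(\frac{7}{13} + Q\right) = \left(\frac{7}{13} + Q\right) \left(F + Q\right)$)
$\left(A{\left(-10,-5 \right)} - 119\right)^{2} = \left(\left(\left(-5\right)^{2} + \frac{7}{13} \left(-10\right) + \frac{7}{13} \left(-5\right) - -50\right) - 119\right)^{2} = \left(\left(25 - \frac{70}{13} - \frac{35}{13} + 50\right) - 119\right)^{2} = \left(\frac{870}{13} - 119\right)^{2} = \left(- \frac{677}{13}\right)^{2} = \frac{458329}{169}$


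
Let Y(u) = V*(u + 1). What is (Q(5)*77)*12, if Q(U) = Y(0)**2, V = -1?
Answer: 924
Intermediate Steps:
Y(u) = -1 - u (Y(u) = -(u + 1) = -(1 + u) = -1 - u)
Q(U) = 1 (Q(U) = (-1 - 1*0)**2 = (-1 + 0)**2 = (-1)**2 = 1)
(Q(5)*77)*12 = (1*77)*12 = 77*12 = 924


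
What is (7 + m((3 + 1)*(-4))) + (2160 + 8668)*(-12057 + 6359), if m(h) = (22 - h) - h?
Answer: -61697883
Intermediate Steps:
m(h) = 22 - 2*h
(7 + m((3 + 1)*(-4))) + (2160 + 8668)*(-12057 + 6359) = (7 + (22 - 2*(3 + 1)*(-4))) + (2160 + 8668)*(-12057 + 6359) = (7 + (22 - 8*(-4))) + 10828*(-5698) = (7 + (22 - 2*(-16))) - 61697944 = (7 + (22 + 32)) - 61697944 = (7 + 54) - 61697944 = 61 - 61697944 = -61697883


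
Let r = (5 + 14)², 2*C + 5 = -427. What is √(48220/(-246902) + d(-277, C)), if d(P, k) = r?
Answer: √5498717530151/123451 ≈ 18.995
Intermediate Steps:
C = -216 (C = -5/2 + (½)*(-427) = -5/2 - 427/2 = -216)
r = 361 (r = 19² = 361)
d(P, k) = 361
√(48220/(-246902) + d(-277, C)) = √(48220/(-246902) + 361) = √(48220*(-1/246902) + 361) = √(-24110/123451 + 361) = √(44541701/123451) = √5498717530151/123451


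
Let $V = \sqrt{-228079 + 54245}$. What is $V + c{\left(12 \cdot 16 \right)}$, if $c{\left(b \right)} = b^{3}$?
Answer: $7077888 + i \sqrt{173834} \approx 7.0779 \cdot 10^{6} + 416.93 i$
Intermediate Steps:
$V = i \sqrt{173834}$ ($V = \sqrt{-173834} = i \sqrt{173834} \approx 416.93 i$)
$V + c{\left(12 \cdot 16 \right)} = i \sqrt{173834} + \left(12 \cdot 16\right)^{3} = i \sqrt{173834} + 192^{3} = i \sqrt{173834} + 7077888 = 7077888 + i \sqrt{173834}$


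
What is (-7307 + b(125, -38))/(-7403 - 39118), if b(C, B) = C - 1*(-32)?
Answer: 7150/46521 ≈ 0.15369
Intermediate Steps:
b(C, B) = 32 + C (b(C, B) = C + 32 = 32 + C)
(-7307 + b(125, -38))/(-7403 - 39118) = (-7307 + (32 + 125))/(-7403 - 39118) = (-7307 + 157)/(-46521) = -7150*(-1/46521) = 7150/46521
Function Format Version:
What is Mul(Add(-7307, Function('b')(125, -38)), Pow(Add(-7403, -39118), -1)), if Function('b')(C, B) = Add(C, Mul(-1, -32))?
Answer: Rational(7150, 46521) ≈ 0.15369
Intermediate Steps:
Function('b')(C, B) = Add(32, C) (Function('b')(C, B) = Add(C, 32) = Add(32, C))
Mul(Add(-7307, Function('b')(125, -38)), Pow(Add(-7403, -39118), -1)) = Mul(Add(-7307, Add(32, 125)), Pow(Add(-7403, -39118), -1)) = Mul(Add(-7307, 157), Pow(-46521, -1)) = Mul(-7150, Rational(-1, 46521)) = Rational(7150, 46521)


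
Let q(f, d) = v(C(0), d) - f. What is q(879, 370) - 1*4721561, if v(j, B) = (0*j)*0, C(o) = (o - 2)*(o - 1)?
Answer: -4722440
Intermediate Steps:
C(o) = (-1 + o)*(-2 + o) (C(o) = (-2 + o)*(-1 + o) = (-1 + o)*(-2 + o))
v(j, B) = 0 (v(j, B) = 0*0 = 0)
q(f, d) = -f (q(f, d) = 0 - f = -f)
q(879, 370) - 1*4721561 = -1*879 - 1*4721561 = -879 - 4721561 = -4722440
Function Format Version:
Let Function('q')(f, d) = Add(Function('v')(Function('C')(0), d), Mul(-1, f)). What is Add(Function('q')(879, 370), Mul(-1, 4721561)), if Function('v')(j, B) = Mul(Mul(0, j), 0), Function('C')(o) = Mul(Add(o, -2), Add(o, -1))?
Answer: -4722440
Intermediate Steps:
Function('C')(o) = Mul(Add(-1, o), Add(-2, o)) (Function('C')(o) = Mul(Add(-2, o), Add(-1, o)) = Mul(Add(-1, o), Add(-2, o)))
Function('v')(j, B) = 0 (Function('v')(j, B) = Mul(0, 0) = 0)
Function('q')(f, d) = Mul(-1, f) (Function('q')(f, d) = Add(0, Mul(-1, f)) = Mul(-1, f))
Add(Function('q')(879, 370), Mul(-1, 4721561)) = Add(Mul(-1, 879), Mul(-1, 4721561)) = Add(-879, -4721561) = -4722440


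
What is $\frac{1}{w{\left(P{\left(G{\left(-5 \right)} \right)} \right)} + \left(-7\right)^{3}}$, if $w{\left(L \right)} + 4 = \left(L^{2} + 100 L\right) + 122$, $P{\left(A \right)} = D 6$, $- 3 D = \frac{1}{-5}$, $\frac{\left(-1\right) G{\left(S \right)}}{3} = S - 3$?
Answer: $- \frac{25}{4621} \approx -0.0054101$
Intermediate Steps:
$G{\left(S \right)} = 9 - 3 S$ ($G{\left(S \right)} = - 3 \left(S - 3\right) = - 3 \left(-3 + S\right) = 9 - 3 S$)
$D = \frac{1}{15}$ ($D = - \frac{1}{3 \left(-5\right)} = \left(- \frac{1}{3}\right) \left(- \frac{1}{5}\right) = \frac{1}{15} \approx 0.066667$)
$P{\left(A \right)} = \frac{2}{5}$ ($P{\left(A \right)} = \frac{1}{15} \cdot 6 = \frac{2}{5}$)
$w{\left(L \right)} = 118 + L^{2} + 100 L$ ($w{\left(L \right)} = -4 + \left(\left(L^{2} + 100 L\right) + 122\right) = -4 + \left(122 + L^{2} + 100 L\right) = 118 + L^{2} + 100 L$)
$\frac{1}{w{\left(P{\left(G{\left(-5 \right)} \right)} \right)} + \left(-7\right)^{3}} = \frac{1}{\left(118 + \left(\frac{2}{5}\right)^{2} + 100 \cdot \frac{2}{5}\right) + \left(-7\right)^{3}} = \frac{1}{\left(118 + \frac{4}{25} + 40\right) - 343} = \frac{1}{\frac{3954}{25} - 343} = \frac{1}{- \frac{4621}{25}} = - \frac{25}{4621}$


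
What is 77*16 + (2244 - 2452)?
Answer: 1024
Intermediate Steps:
77*16 + (2244 - 2452) = 1232 - 208 = 1024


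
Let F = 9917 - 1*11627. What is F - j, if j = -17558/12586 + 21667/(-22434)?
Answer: -241079648503/141177162 ≈ -1707.6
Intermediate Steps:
F = -1710 (F = 9917 - 11627 = -1710)
j = -333298517/141177162 (j = -17558*1/12586 + 21667*(-1/22434) = -8779/6293 - 21667/22434 = -333298517/141177162 ≈ -2.3609)
F - j = -1710 - 1*(-333298517/141177162) = -1710 + 333298517/141177162 = -241079648503/141177162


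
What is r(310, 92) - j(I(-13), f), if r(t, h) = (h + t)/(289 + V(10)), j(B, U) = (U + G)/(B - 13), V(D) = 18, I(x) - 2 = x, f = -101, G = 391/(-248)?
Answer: -5417069/1827264 ≈ -2.9646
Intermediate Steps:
G = -391/248 (G = 391*(-1/248) = -391/248 ≈ -1.5766)
I(x) = 2 + x
j(B, U) = (-391/248 + U)/(-13 + B) (j(B, U) = (U - 391/248)/(B - 13) = (-391/248 + U)/(-13 + B))
r(t, h) = h/307 + t/307 (r(t, h) = (h + t)/(289 + 18) = (h + t)/307 = (h + t)*(1/307) = h/307 + t/307)
r(310, 92) - j(I(-13), f) = ((1/307)*92 + (1/307)*310) - (-391/248 - 101)/(-13 + (2 - 13)) = (92/307 + 310/307) - (-25439)/((-13 - 11)*248) = 402/307 - (-25439)/((-24)*248) = 402/307 - (-1)*(-25439)/(24*248) = 402/307 - 1*25439/5952 = 402/307 - 25439/5952 = -5417069/1827264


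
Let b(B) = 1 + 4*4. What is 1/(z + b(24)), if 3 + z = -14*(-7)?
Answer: 1/112 ≈ 0.0089286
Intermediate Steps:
b(B) = 17 (b(B) = 1 + 16 = 17)
z = 95 (z = -3 - 14*(-7) = -3 + 98 = 95)
1/(z + b(24)) = 1/(95 + 17) = 1/112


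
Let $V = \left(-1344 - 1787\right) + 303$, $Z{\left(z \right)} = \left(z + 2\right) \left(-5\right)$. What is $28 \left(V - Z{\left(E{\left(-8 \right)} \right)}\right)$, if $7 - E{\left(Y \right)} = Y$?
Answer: $-76804$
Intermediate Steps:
$E{\left(Y \right)} = 7 - Y$
$Z{\left(z \right)} = -10 - 5 z$ ($Z{\left(z \right)} = \left(2 + z\right) \left(-5\right) = -10 - 5 z$)
$V = -2828$ ($V = -3131 + 303 = -2828$)
$28 \left(V - Z{\left(E{\left(-8 \right)} \right)}\right) = 28 \left(-2828 - \left(-10 - 5 \left(7 - -8\right)\right)\right) = 28 \left(-2828 - \left(-10 - 5 \left(7 + 8\right)\right)\right) = 28 \left(-2828 - \left(-10 - 75\right)\right) = 28 \left(-2828 - -85\right) = 28 \left(-2828 + 85\right) = 28 \left(-2743\right) = -76804$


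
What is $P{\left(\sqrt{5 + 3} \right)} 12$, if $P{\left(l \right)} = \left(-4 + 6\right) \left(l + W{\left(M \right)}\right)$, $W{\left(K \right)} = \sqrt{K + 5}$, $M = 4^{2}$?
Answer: $24 \sqrt{21} + 48 \sqrt{2} \approx 177.86$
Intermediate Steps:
$M = 16$
$W{\left(K \right)} = \sqrt{5 + K}$
$P{\left(l \right)} = 2 l + 2 \sqrt{21}$ ($P{\left(l \right)} = \left(-4 + 6\right) \left(l + \sqrt{5 + 16}\right) = 2 \left(l + \sqrt{21}\right) = 2 l + 2 \sqrt{21}$)
$P{\left(\sqrt{5 + 3} \right)} 12 = \left(2 \sqrt{5 + 3} + 2 \sqrt{21}\right) 12 = \left(2 \sqrt{8} + 2 \sqrt{21}\right) 12 = \left(2 \cdot 2 \sqrt{2} + 2 \sqrt{21}\right) 12 = \left(4 \sqrt{2} + 2 \sqrt{21}\right) 12 = \left(2 \sqrt{21} + 4 \sqrt{2}\right) 12 = 24 \sqrt{21} + 48 \sqrt{2}$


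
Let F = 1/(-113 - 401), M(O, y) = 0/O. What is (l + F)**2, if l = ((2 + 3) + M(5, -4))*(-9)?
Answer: 535043161/264196 ≈ 2025.2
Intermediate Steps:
M(O, y) = 0
F = -1/514 (F = 1/(-514) = -1/514 ≈ -0.0019455)
l = -45 (l = ((2 + 3) + 0)*(-9) = (5 + 0)*(-9) = 5*(-9) = -45)
(l + F)**2 = (-45 - 1/514)**2 = (-23131/514)**2 = 535043161/264196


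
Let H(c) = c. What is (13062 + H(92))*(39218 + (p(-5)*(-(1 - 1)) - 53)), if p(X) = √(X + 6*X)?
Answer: 515176410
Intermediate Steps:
p(X) = √7*√X (p(X) = √(7*X) = √7*√X)
(13062 + H(92))*(39218 + (p(-5)*(-(1 - 1)) - 53)) = (13062 + 92)*(39218 + ((√7*√(-5))*(-(1 - 1)) - 53)) = 13154*(39218 + ((√7*(I*√5))*(-1*0) - 53)) = 13154*(39218 + ((I*√35)*0 - 53)) = 13154*(39218 + (0 - 53)) = 13154*(39218 - 53) = 13154*39165 = 515176410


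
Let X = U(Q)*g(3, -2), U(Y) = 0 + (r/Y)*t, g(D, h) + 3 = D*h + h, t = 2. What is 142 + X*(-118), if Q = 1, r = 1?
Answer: 2738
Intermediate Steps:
g(D, h) = -3 + h + D*h (g(D, h) = -3 + (D*h + h) = -3 + (h + D*h) = -3 + h + D*h)
U(Y) = 2/Y (U(Y) = 0 + (1/Y)*2 = 0 + 2/Y = 2/Y)
X = -22 (X = (2/1)*(-3 - 2 + 3*(-2)) = (2*1)*(-3 - 2 - 6) = 2*(-11) = -22)
142 + X*(-118) = 142 - 22*(-118) = 142 + 2596 = 2738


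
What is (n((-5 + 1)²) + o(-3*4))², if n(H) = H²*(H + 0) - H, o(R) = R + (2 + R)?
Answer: 16467364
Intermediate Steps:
o(R) = 2 + 2*R
n(H) = H³ - H (n(H) = H²*H - H = H³ - H)
(n((-5 + 1)²) + o(-3*4))² = ((((-5 + 1)²)³ - (-5 + 1)²) + (2 + 2*(-3*4)))² = ((((-4)²)³ - 1*(-4)²) + (2 + 2*(-12)))² = ((16³ - 1*16) + (2 - 24))² = ((4096 - 16) - 22)² = (4080 - 22)² = 4058² = 16467364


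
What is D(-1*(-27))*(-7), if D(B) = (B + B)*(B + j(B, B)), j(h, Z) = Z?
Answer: -20412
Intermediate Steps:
D(B) = 4*B**2 (D(B) = (B + B)*(B + B) = (2*B)*(2*B) = 4*B**2)
D(-1*(-27))*(-7) = (4*(-1*(-27))**2)*(-7) = (4*27**2)*(-7) = (4*729)*(-7) = 2916*(-7) = -20412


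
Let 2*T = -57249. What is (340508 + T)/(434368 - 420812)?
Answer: 623767/27112 ≈ 23.007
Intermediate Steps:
T = -57249/2 (T = (½)*(-57249) = -57249/2 ≈ -28625.)
(340508 + T)/(434368 - 420812) = (340508 - 57249/2)/(434368 - 420812) = (623767/2)/13556 = (623767/2)*(1/13556) = 623767/27112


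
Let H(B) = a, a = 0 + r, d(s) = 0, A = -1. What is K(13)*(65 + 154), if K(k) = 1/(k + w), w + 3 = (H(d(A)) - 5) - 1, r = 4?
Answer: 219/8 ≈ 27.375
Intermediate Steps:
a = 4 (a = 0 + 4 = 4)
H(B) = 4
w = -5 (w = -3 + ((4 - 5) - 1) = -3 + (-1 - 1) = -3 - 2 = -5)
K(k) = 1/(-5 + k) (K(k) = 1/(k - 5) = 1/(-5 + k))
K(13)*(65 + 154) = (65 + 154)/(-5 + 13) = 219/8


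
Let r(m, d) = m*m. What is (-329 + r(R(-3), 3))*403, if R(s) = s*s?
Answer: -99944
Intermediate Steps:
R(s) = s²
r(m, d) = m²
(-329 + r(R(-3), 3))*403 = (-329 + ((-3)²)²)*403 = (-329 + 9²)*403 = (-329 + 81)*403 = -248*403 = -99944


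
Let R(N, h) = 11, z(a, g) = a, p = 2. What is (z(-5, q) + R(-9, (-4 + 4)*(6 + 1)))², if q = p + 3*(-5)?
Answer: 36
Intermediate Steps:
q = -13 (q = 2 + 3*(-5) = 2 - 15 = -13)
(z(-5, q) + R(-9, (-4 + 4)*(6 + 1)))² = (-5 + 11)² = 6² = 36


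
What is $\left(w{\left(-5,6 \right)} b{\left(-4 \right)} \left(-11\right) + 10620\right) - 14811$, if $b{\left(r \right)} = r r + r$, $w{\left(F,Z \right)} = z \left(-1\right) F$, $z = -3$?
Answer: $-2211$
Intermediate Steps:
$w{\left(F,Z \right)} = 3 F$ ($w{\left(F,Z \right)} = \left(-3\right) \left(-1\right) F = 3 F$)
$b{\left(r \right)} = r + r^{2}$ ($b{\left(r \right)} = r^{2} + r = r + r^{2}$)
$\left(w{\left(-5,6 \right)} b{\left(-4 \right)} \left(-11\right) + 10620\right) - 14811 = \left(3 \left(-5\right) \left(- 4 \left(1 - 4\right)\right) \left(-11\right) + 10620\right) - 14811 = \left(- 15 \left(\left(-4\right) \left(-3\right)\right) \left(-11\right) + 10620\right) - 14811 = \left(\left(-15\right) 12 \left(-11\right) + 10620\right) - 14811 = \left(\left(-180\right) \left(-11\right) + 10620\right) - 14811 = \left(1980 + 10620\right) - 14811 = 12600 - 14811 = -2211$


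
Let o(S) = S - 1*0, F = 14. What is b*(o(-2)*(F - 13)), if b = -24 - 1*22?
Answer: 92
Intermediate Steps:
o(S) = S (o(S) = S + 0 = S)
b = -46 (b = -24 - 22 = -46)
b*(o(-2)*(F - 13)) = -(-92)*(14 - 13) = -(-92) = -46*(-2) = 92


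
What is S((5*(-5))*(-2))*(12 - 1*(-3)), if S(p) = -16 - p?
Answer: -990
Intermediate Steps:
S((5*(-5))*(-2))*(12 - 1*(-3)) = (-16 - 5*(-5)*(-2))*(12 - 1*(-3)) = (-16 - (-25)*(-2))*(12 + 3) = (-16 - 1*50)*15 = (-16 - 50)*15 = -66*15 = -990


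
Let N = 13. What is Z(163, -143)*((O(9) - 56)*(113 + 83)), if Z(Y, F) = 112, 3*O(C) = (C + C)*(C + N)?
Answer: 1668352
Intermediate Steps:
O(C) = 2*C*(13 + C)/3 (O(C) = ((C + C)*(C + 13))/3 = ((2*C)*(13 + C))/3 = (2*C*(13 + C))/3 = 2*C*(13 + C)/3)
Z(163, -143)*((O(9) - 56)*(113 + 83)) = 112*(((2/3)*9*(13 + 9) - 56)*(113 + 83)) = 112*(((2/3)*9*22 - 56)*196) = 112*((132 - 56)*196) = 112*(76*196) = 112*14896 = 1668352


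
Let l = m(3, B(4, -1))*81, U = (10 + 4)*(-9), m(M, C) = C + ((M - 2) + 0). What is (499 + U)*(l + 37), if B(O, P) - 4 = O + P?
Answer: 255505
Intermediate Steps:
B(O, P) = 4 + O + P (B(O, P) = 4 + (O + P) = 4 + O + P)
m(M, C) = -2 + C + M (m(M, C) = C + ((-2 + M) + 0) = C + (-2 + M) = -2 + C + M)
U = -126 (U = 14*(-9) = -126)
l = 648 (l = (-2 + (4 + 4 - 1) + 3)*81 = (-2 + 7 + 3)*81 = 8*81 = 648)
(499 + U)*(l + 37) = (499 - 126)*(648 + 37) = 373*685 = 255505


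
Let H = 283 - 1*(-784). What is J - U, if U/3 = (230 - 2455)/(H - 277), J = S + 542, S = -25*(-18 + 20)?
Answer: 79071/158 ≈ 500.45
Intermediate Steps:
S = -50 (S = -25*2 = -50)
J = 492 (J = -50 + 542 = 492)
H = 1067 (H = 283 + 784 = 1067)
U = -1335/158 (U = 3*((230 - 2455)/(1067 - 277)) = 3*(-2225/790) = 3*(-2225*1/790) = 3*(-445/158) = -1335/158 ≈ -8.4494)
J - U = 492 - 1*(-1335/158) = 492 + 1335/158 = 79071/158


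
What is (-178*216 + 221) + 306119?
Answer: 267892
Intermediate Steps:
(-178*216 + 221) + 306119 = (-38448 + 221) + 306119 = -38227 + 306119 = 267892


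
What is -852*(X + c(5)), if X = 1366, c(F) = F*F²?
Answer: -1270332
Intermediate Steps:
c(F) = F³
-852*(X + c(5)) = -852*(1366 + 5³) = -852*(1366 + 125) = -852*1491 = -1270332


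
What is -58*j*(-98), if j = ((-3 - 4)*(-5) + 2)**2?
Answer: 7781396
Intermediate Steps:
j = 1369 (j = (-7*(-5) + 2)**2 = (35 + 2)**2 = 37**2 = 1369)
-58*j*(-98) = -58*1369*(-98) = -79402*(-98) = 7781396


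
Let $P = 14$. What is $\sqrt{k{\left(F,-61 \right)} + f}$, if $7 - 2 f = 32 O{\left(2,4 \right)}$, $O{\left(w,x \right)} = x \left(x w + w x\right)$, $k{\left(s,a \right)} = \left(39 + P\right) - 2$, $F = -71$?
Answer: $\frac{i \sqrt{3878}}{2} \approx 31.137 i$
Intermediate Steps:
$k{\left(s,a \right)} = 51$ ($k{\left(s,a \right)} = \left(39 + 14\right) - 2 = 53 - 2 = 51$)
$O{\left(w,x \right)} = 2 w x^{2}$ ($O{\left(w,x \right)} = x \left(w x + w x\right) = x 2 w x = 2 w x^{2}$)
$f = - \frac{2041}{2}$ ($f = \frac{7}{2} - \frac{32 \cdot 2 \cdot 2 \cdot 4^{2}}{2} = \frac{7}{2} - \frac{32 \cdot 2 \cdot 2 \cdot 16}{2} = \frac{7}{2} - \frac{32 \cdot 64}{2} = \frac{7}{2} - 1024 = - \frac{2041}{2} \approx -1020.5$)
$\sqrt{k{\left(F,-61 \right)} + f} = \sqrt{51 - \frac{2041}{2}} = \sqrt{- \frac{1939}{2}} = \frac{i \sqrt{3878}}{2}$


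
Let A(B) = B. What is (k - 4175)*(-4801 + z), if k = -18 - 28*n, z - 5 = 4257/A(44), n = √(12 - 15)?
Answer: 78815821/4 + 131579*I*√3 ≈ 1.9704e+7 + 2.279e+5*I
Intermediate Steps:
n = I*√3 (n = √(-3) = I*√3 ≈ 1.732*I)
z = 407/4 (z = 5 + 4257/44 = 5 + 4257*(1/44) = 5 + 387/4 = 407/4 ≈ 101.75)
k = -18 - 28*I*√3 ≈ -18.0 - 48.497*I
(k - 4175)*(-4801 + z) = ((-18 - 28*I*√3) - 4175)*(-4801 + 407/4) = (-4193 - 28*I*√3)*(-18797/4) = 78815821/4 + 131579*I*√3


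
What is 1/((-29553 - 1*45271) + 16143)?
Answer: -1/58681 ≈ -1.7041e-5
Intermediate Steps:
1/((-29553 - 1*45271) + 16143) = 1/((-29553 - 45271) + 16143) = 1/(-74824 + 16143) = 1/(-58681) = -1/58681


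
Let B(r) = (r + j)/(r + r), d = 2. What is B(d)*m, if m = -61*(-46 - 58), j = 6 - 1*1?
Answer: 11102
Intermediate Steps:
j = 5 (j = 6 - 1 = 5)
m = 6344 (m = -61*(-104) = 6344)
B(r) = (5 + r)/(2*r) (B(r) = (r + 5)/(r + r) = (5 + r)/((2*r)) = (5 + r)*(1/(2*r)) = (5 + r)/(2*r))
B(d)*m = ((½)*(5 + 2)/2)*6344 = ((½)*(½)*7)*6344 = (7/4)*6344 = 11102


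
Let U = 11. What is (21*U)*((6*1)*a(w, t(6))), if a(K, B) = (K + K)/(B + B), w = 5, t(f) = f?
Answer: 1155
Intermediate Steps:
a(K, B) = K/B (a(K, B) = (2*K)/((2*B)) = (2*K)*(1/(2*B)) = K/B)
(21*U)*((6*1)*a(w, t(6))) = (21*11)*((6*1)*(5/6)) = 231*(6*(5*(⅙))) = 231*(6*(⅚)) = 231*5 = 1155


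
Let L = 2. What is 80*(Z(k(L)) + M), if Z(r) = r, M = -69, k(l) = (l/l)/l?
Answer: -5480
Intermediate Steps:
k(l) = 1/l
80*(Z(k(L)) + M) = 80*(1/2 - 69) = 80*(½ - 69) = 80*(-137/2) = -5480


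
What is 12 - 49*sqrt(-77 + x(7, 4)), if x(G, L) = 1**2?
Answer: 12 - 98*I*sqrt(19) ≈ 12.0 - 427.17*I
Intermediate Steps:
x(G, L) = 1
12 - 49*sqrt(-77 + x(7, 4)) = 12 - 49*sqrt(-77 + 1) = 12 - 98*I*sqrt(19)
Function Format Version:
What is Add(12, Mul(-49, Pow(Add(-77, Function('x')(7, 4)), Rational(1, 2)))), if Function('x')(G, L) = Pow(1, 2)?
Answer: Add(12, Mul(-98, I, Pow(19, Rational(1, 2)))) ≈ Add(12.000, Mul(-427.17, I))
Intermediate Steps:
Function('x')(G, L) = 1
Add(12, Mul(-49, Pow(Add(-77, Function('x')(7, 4)), Rational(1, 2)))) = Add(12, Mul(-49, Pow(Add(-77, 1), Rational(1, 2)))) = Add(12, Mul(-49, Pow(-76, Rational(1, 2)))) = Add(12, Mul(-49, Mul(2, I, Pow(19, Rational(1, 2))))) = Add(12, Mul(-98, I, Pow(19, Rational(1, 2))))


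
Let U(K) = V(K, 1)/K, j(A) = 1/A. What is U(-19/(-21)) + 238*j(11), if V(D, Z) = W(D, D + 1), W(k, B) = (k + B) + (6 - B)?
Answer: 6117/209 ≈ 29.268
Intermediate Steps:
W(k, B) = 6 + k (W(k, B) = (B + k) + (6 - B) = 6 + k)
V(D, Z) = 6 + D
U(K) = (6 + K)/K
U(-19/(-21)) + 238*j(11) = (6 - 19/(-21))/((-19/(-21))) + 238/11 = (6 - 19*(-1/21))/((-19*(-1/21))) + 238*(1/11) = (6 + 19/21)/(19/21) + 238/11 = (21/19)*(145/21) + 238/11 = 145/19 + 238/11 = 6117/209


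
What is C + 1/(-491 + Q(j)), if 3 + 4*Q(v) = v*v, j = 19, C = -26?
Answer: -20880/803 ≈ -26.003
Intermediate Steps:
Q(v) = -¾ + v²/4 (Q(v) = -¾ + (v*v)/4 = -¾ + v²/4)
C + 1/(-491 + Q(j)) = -26 + 1/(-491 + (-¾ + (¼)*19²)) = -26 + 1/(-491 + (-¾ + (¼)*361)) = -26 + 1/(-491 + (-¾ + 361/4)) = -26 + 1/(-491 + 179/2) = -26 + 1/(-803/2) = -26 - 2/803 = -20880/803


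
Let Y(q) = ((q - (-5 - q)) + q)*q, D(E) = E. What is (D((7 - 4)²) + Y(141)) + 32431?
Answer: 92788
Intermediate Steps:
Y(q) = q*(5 + 3*q) (Y(q) = ((q + (5 + q)) + q)*q = ((5 + 2*q) + q)*q = (5 + 3*q)*q = q*(5 + 3*q))
(D((7 - 4)²) + Y(141)) + 32431 = ((7 - 4)² + 141*(5 + 3*141)) + 32431 = (3² + 141*(5 + 423)) + 32431 = (9 + 141*428) + 32431 = (9 + 60348) + 32431 = 60357 + 32431 = 92788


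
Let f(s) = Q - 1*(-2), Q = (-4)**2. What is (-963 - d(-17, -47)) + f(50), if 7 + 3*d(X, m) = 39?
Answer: -2867/3 ≈ -955.67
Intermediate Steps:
d(X, m) = 32/3 (d(X, m) = -7/3 + (1/3)*39 = -7/3 + 13 = 32/3)
Q = 16
f(s) = 18 (f(s) = 16 - 1*(-2) = 16 + 2 = 18)
(-963 - d(-17, -47)) + f(50) = (-963 - 1*32/3) + 18 = (-963 - 32/3) + 18 = -2921/3 + 18 = -2867/3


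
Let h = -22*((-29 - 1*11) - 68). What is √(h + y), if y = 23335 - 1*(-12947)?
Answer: √38658 ≈ 196.62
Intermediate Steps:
h = 2376 (h = -22*((-29 - 11) - 68) = -22*(-40 - 68) = -22*(-108) = 2376)
y = 36282 (y = 23335 + 12947 = 36282)
√(h + y) = √(2376 + 36282) = √38658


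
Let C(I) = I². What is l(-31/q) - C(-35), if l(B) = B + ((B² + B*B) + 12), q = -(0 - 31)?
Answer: -1212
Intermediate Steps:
q = 31 (q = -1*(-31) = 31)
l(B) = 12 + B + 2*B² (l(B) = B + ((B² + B²) + 12) = B + (2*B² + 12) = B + (12 + 2*B²) = 12 + B + 2*B²)
l(-31/q) - C(-35) = (12 - 31/31 + 2*(-31/31)²) - 1*(-35)² = (12 - 31*1/31 + 2*(-31*1/31)²) - 1*1225 = (12 - 1 + 2*(-1)²) - 1225 = (12 - 1 + 2*1) - 1225 = (12 - 1 + 2) - 1225 = 13 - 1225 = -1212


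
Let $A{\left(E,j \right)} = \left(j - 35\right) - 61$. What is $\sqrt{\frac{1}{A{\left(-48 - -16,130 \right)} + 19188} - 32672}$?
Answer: $\frac{i \sqrt{12071823179626}}{19222} \approx 180.75 i$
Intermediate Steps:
$A{\left(E,j \right)} = -96 + j$ ($A{\left(E,j \right)} = \left(-35 + j\right) - 61 = -96 + j$)
$\sqrt{\frac{1}{A{\left(-48 - -16,130 \right)} + 19188} - 32672} = \sqrt{\frac{1}{\left(-96 + 130\right) + 19188} - 32672} = \sqrt{\frac{1}{34 + 19188} - 32672} = \sqrt{\frac{1}{19222} - 32672} = \sqrt{- \frac{628021183}{19222}} = \frac{i \sqrt{12071823179626}}{19222}$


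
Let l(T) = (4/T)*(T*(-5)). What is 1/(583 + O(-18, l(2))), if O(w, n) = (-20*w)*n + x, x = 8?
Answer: -1/6609 ≈ -0.00015131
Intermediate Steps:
l(T) = -20 (l(T) = (4/T)*(-5*T) = -20)
O(w, n) = 8 - 20*n*w (O(w, n) = (-20*w)*n + 8 = -20*n*w + 8 = 8 - 20*n*w)
1/(583 + O(-18, l(2))) = 1/(583 + (8 - 20*(-20)*(-18))) = 1/(583 + (8 - 7200)) = 1/(583 - 7192) = 1/(-6609) = -1/6609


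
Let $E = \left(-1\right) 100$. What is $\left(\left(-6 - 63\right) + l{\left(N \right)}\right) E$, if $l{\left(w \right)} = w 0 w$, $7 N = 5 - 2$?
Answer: $6900$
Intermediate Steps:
$N = \frac{3}{7}$ ($N = \frac{5 - 2}{7} = \frac{1}{7} \cdot 3 = \frac{3}{7} \approx 0.42857$)
$E = -100$
$l{\left(w \right)} = 0$ ($l{\left(w \right)} = 0 w = 0$)
$\left(\left(-6 - 63\right) + l{\left(N \right)}\right) E = \left(\left(-6 - 63\right) + 0\right) \left(-100\right) = \left(-69 + 0\right) \left(-100\right) = \left(-69\right) \left(-100\right) = 6900$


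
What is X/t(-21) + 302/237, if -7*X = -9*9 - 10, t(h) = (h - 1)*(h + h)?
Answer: 94043/72996 ≈ 1.2883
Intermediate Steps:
t(h) = 2*h*(-1 + h) (t(h) = (-1 + h)*(2*h) = 2*h*(-1 + h))
X = 13 (X = -(-9*9 - 10)/7 = -(-81 - 10)/7 = -⅐*(-91) = 13)
X/t(-21) + 302/237 = 13/((2*(-21)*(-1 - 21))) + 302/237 = 13/((2*(-21)*(-22))) + 302*(1/237) = 13/924 + 302/237 = 94043/72996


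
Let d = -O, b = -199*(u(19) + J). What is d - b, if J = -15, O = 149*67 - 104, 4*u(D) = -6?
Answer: -26325/2 ≈ -13163.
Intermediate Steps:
u(D) = -3/2 (u(D) = (¼)*(-6) = -3/2)
O = 9879 (O = 9983 - 104 = 9879)
b = 6567/2 (b = -199*(-3/2 - 15) = -199*(-33/2) = 6567/2 ≈ 3283.5)
d = -9879 (d = -1*9879 = -9879)
d - b = -9879 - 1*6567/2 = -9879 - 6567/2 = -26325/2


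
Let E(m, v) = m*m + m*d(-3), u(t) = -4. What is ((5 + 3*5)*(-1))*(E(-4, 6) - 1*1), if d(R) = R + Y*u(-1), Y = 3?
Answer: -1500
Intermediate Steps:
d(R) = -12 + R (d(R) = R + 3*(-4) = R - 12 = -12 + R)
E(m, v) = m² - 15*m (E(m, v) = m*m + m*(-12 - 3) = m² + m*(-15) = m² - 15*m)
((5 + 3*5)*(-1))*(E(-4, 6) - 1*1) = ((5 + 3*5)*(-1))*(-4*(-15 - 4) - 1*1) = ((5 + 15)*(-1))*(-4*(-19) - 1) = (20*(-1))*(76 - 1) = -20*75 = -1500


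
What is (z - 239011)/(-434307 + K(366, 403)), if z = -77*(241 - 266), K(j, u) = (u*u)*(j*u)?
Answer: -237086/23954568375 ≈ -9.8973e-6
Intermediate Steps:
K(j, u) = j*u³ (K(j, u) = u²*(j*u) = j*u³)
z = 1925 (z = -77*(-25) = 1925)
(z - 239011)/(-434307 + K(366, 403)) = (1925 - 239011)/(-434307 + 366*403³) = -237086/(-434307 + 366*65450827) = -237086/(-434307 + 23955002682) = -237086/23954568375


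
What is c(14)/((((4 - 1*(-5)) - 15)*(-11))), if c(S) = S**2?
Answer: 98/33 ≈ 2.9697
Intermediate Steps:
c(14)/((((4 - 1*(-5)) - 15)*(-11))) = 14**2/((((4 - 1*(-5)) - 15)*(-11))) = 196/((((4 + 5) - 15)*(-11))) = 196/(((9 - 15)*(-11))) = 196/((-6*(-11))) = 196/66 = 196*(1/66) = 98/33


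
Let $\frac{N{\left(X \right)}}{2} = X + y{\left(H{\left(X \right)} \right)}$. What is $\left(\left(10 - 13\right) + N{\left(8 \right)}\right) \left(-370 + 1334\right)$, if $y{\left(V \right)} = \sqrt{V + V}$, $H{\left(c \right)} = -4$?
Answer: $12532 + 3856 i \sqrt{2} \approx 12532.0 + 5453.2 i$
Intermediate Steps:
$y{\left(V \right)} = \sqrt{2} \sqrt{V}$ ($y{\left(V \right)} = \sqrt{2 V} = \sqrt{2} \sqrt{V}$)
$N{\left(X \right)} = 2 X + 4 i \sqrt{2}$ ($N{\left(X \right)} = 2 \left(X + \sqrt{2} \sqrt{-4}\right) = 2 \left(X + \sqrt{2} \cdot 2 i\right) = 2 \left(X + 2 i \sqrt{2}\right) = 2 X + 4 i \sqrt{2}$)
$\left(\left(10 - 13\right) + N{\left(8 \right)}\right) \left(-370 + 1334\right) = \left(\left(10 - 13\right) + \left(2 \cdot 8 + 4 i \sqrt{2}\right)\right) \left(-370 + 1334\right) = \left(-3 + \left(16 + 4 i \sqrt{2}\right)\right) 964 = \left(13 + 4 i \sqrt{2}\right) 964 = 12532 + 3856 i \sqrt{2}$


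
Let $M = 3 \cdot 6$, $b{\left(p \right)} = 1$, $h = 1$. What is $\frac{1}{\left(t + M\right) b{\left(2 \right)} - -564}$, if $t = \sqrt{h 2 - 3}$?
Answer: $\frac{582}{338725} - \frac{i}{338725} \approx 0.0017182 - 2.9522 \cdot 10^{-6} i$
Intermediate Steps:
$M = 18$
$t = i$ ($t = \sqrt{1 \cdot 2 - 3} = \sqrt{2 - 3} = \sqrt{-1} = i \approx 1.0 i$)
$\frac{1}{\left(t + M\right) b{\left(2 \right)} - -564} = \frac{1}{\left(i + 18\right) 1 - -564} = \frac{1}{\left(18 + i\right) 1 + 564} = \frac{1}{\left(18 + i\right) + 564} = \frac{1}{582 + i} = \frac{582 - i}{338725}$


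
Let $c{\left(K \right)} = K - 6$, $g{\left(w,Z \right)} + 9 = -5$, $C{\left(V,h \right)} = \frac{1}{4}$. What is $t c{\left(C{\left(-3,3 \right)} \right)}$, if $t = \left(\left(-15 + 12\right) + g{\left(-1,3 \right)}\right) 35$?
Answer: $\frac{13685}{4} \approx 3421.3$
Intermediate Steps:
$C{\left(V,h \right)} = \frac{1}{4}$
$g{\left(w,Z \right)} = -14$ ($g{\left(w,Z \right)} = -9 - 5 = -14$)
$c{\left(K \right)} = -6 + K$ ($c{\left(K \right)} = K - 6 = -6 + K$)
$t = -595$ ($t = \left(\left(-15 + 12\right) - 14\right) 35 = \left(-3 - 14\right) 35 = \left(-17\right) 35 = -595$)
$t c{\left(C{\left(-3,3 \right)} \right)} = - 595 \left(-6 + \frac{1}{4}\right) = \left(-595\right) \left(- \frac{23}{4}\right) = \frac{13685}{4}$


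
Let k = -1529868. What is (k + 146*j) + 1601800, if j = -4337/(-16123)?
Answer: 1160392838/16123 ≈ 71971.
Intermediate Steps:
j = 4337/16123 (j = -4337*(-1/16123) = 4337/16123 ≈ 0.26899)
(k + 146*j) + 1601800 = (-1529868 + 146*(4337/16123)) + 1601800 = (-1529868 + 633202/16123) + 1601800 = -24665428562/16123 + 1601800 = 1160392838/16123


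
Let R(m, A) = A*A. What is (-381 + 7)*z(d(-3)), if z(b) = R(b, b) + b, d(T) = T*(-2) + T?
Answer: -4488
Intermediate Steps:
R(m, A) = A²
d(T) = -T (d(T) = -2*T + T = -T)
z(b) = b + b² (z(b) = b² + b = b + b²)
(-381 + 7)*z(d(-3)) = (-381 + 7)*((-1*(-3))*(1 - 1*(-3))) = -1122*(1 + 3) = -1122*4 = -374*12 = -4488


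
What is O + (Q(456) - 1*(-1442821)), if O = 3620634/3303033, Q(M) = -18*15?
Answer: 1588265725939/1101011 ≈ 1.4426e+6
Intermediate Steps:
Q(M) = -270
O = 1206878/1101011 (O = 3620634*(1/3303033) = 1206878/1101011 ≈ 1.0962)
O + (Q(456) - 1*(-1442821)) = 1206878/1101011 + (-270 - 1*(-1442821)) = 1206878/1101011 + (-270 + 1442821) = 1206878/1101011 + 1442551 = 1588265725939/1101011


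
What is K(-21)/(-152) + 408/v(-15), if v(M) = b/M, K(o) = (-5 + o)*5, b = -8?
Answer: 58205/76 ≈ 765.86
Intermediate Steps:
K(o) = -25 + 5*o
v(M) = -8/M
K(-21)/(-152) + 408/v(-15) = (-25 + 5*(-21))/(-152) + 408/((-8/(-15))) = (-25 - 105)*(-1/152) + 408/((-8*(-1/15))) = -130*(-1/152) + 408/(8/15) = 65/76 + 408*(15/8) = 65/76 + 765 = 58205/76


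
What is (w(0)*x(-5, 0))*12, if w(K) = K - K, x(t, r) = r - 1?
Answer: 0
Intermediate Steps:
x(t, r) = -1 + r
w(K) = 0
(w(0)*x(-5, 0))*12 = (0*(-1 + 0))*12 = (0*(-1))*12 = 0*12 = 0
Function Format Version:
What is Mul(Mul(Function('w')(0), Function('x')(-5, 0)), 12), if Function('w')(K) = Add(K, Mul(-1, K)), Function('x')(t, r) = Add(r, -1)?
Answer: 0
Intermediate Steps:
Function('x')(t, r) = Add(-1, r)
Function('w')(K) = 0
Mul(Mul(Function('w')(0), Function('x')(-5, 0)), 12) = Mul(Mul(0, Add(-1, 0)), 12) = Mul(Mul(0, -1), 12) = Mul(0, 12) = 0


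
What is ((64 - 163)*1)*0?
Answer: 0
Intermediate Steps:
((64 - 163)*1)*0 = -99*1*0 = -99*0 = 0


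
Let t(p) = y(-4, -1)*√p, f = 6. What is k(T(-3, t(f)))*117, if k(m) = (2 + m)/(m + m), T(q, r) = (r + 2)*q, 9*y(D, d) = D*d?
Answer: 585/19 + 117*√6/19 ≈ 45.873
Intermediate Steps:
y(D, d) = D*d/9 (y(D, d) = (D*d)/9 = D*d/9)
t(p) = 4*√p/9 (t(p) = ((⅑)*(-4)*(-1))*√p = 4*√p/9)
T(q, r) = q*(2 + r) (T(q, r) = (2 + r)*q = q*(2 + r))
k(m) = (2 + m)/(2*m) (k(m) = (2 + m)/((2*m)) = (2 + m)*(1/(2*m)) = (2 + m)/(2*m))
k(T(-3, t(f)))*117 = ((2 - 3*(2 + 4*√6/9))/(2*((-3*(2 + 4*√6/9)))))*117 = ((2 + (-6 - 4*√6/3))/(2*(-6 - 4*√6/3)))*117 = ((-4 - 4*√6/3)/(2*(-6 - 4*√6/3)))*117 = 117*(-4 - 4*√6/3)/(2*(-6 - 4*√6/3))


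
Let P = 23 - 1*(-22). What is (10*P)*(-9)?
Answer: -4050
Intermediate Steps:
P = 45 (P = 23 + 22 = 45)
(10*P)*(-9) = (10*45)*(-9) = 450*(-9) = -4050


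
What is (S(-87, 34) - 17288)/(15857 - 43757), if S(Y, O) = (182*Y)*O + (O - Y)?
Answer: 555523/27900 ≈ 19.911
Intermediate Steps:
S(Y, O) = O - Y + 182*O*Y (S(Y, O) = 182*O*Y + (O - Y) = O - Y + 182*O*Y)
(S(-87, 34) - 17288)/(15857 - 43757) = ((34 - 1*(-87) + 182*34*(-87)) - 17288)/(15857 - 43757) = ((34 + 87 - 538356) - 17288)/(-27900) = (-538235 - 17288)*(-1/27900) = -555523*(-1/27900) = 555523/27900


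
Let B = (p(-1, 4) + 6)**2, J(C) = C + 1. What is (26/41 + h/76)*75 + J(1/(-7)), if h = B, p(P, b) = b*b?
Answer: 2868549/5453 ≈ 526.05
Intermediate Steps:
p(P, b) = b**2
J(C) = 1 + C
B = 484 (B = (4**2 + 6)**2 = (16 + 6)**2 = 22**2 = 484)
h = 484
(26/41 + h/76)*75 + J(1/(-7)) = (26/41 + 484/76)*75 + (1 + 1/(-7)) = (26*(1/41) + 484*(1/76))*75 + (1 - 1/7) = (26/41 + 121/19)*75 + 6/7 = (5455/779)*75 + 6/7 = 409125/779 + 6/7 = 2868549/5453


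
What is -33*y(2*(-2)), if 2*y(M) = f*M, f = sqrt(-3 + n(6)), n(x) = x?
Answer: 66*sqrt(3) ≈ 114.32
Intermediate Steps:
f = sqrt(3) (f = sqrt(-3 + 6) = sqrt(3) ≈ 1.7320)
y(M) = M*sqrt(3)/2 (y(M) = (sqrt(3)*M)/2 = (M*sqrt(3))/2 = M*sqrt(3)/2)
-33*y(2*(-2)) = -33*2*(-2)*sqrt(3)/2 = -33*(-4)*sqrt(3)/2 = -(-66)*sqrt(3) = 66*sqrt(3)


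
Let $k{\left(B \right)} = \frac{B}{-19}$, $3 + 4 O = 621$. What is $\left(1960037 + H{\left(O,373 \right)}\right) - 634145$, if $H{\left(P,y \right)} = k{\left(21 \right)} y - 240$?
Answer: $\frac{25179555}{19} \approx 1.3252 \cdot 10^{6}$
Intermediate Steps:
$O = \frac{309}{2}$ ($O = - \frac{3}{4} + \frac{1}{4} \cdot 621 = - \frac{3}{4} + \frac{621}{4} = \frac{309}{2} \approx 154.5$)
$k{\left(B \right)} = - \frac{B}{19}$ ($k{\left(B \right)} = B \left(- \frac{1}{19}\right) = - \frac{B}{19}$)
$H{\left(P,y \right)} = -240 - \frac{21 y}{19}$ ($H{\left(P,y \right)} = \left(- \frac{1}{19}\right) 21 y - 240 = - \frac{21 y}{19} - 240 = -240 - \frac{21 y}{19}$)
$\left(1960037 + H{\left(O,373 \right)}\right) - 634145 = \left(1960037 - \frac{12393}{19}\right) - 634145 = \frac{37228310}{19} - 634145 = \frac{25179555}{19}$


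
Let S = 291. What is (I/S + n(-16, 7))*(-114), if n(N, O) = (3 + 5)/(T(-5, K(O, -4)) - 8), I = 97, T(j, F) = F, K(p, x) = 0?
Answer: 76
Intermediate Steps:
n(N, O) = -1 (n(N, O) = (3 + 5)/(0 - 8) = 8/(-8) = 8*(-1/8) = -1)
(I/S + n(-16, 7))*(-114) = (97/291 - 1)*(-114) = (97*(1/291) - 1)*(-114) = (1/3 - 1)*(-114) = -2/3*(-114) = 76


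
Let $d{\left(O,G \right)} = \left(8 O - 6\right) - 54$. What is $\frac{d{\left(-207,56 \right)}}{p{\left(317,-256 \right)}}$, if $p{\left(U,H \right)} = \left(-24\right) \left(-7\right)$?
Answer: $- \frac{143}{14} \approx -10.214$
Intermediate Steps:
$d{\left(O,G \right)} = -60 + 8 O$ ($d{\left(O,G \right)} = \left(-6 + 8 O\right) - 54 = -60 + 8 O$)
$p{\left(U,H \right)} = 168$
$\frac{d{\left(-207,56 \right)}}{p{\left(317,-256 \right)}} = \frac{-60 + 8 \left(-207\right)}{168} = \left(-60 - 1656\right) \frac{1}{168} = \left(-1716\right) \frac{1}{168} = - \frac{143}{14}$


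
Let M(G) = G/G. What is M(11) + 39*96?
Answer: 3745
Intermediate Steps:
M(G) = 1
M(11) + 39*96 = 1 + 39*96 = 1 + 3744 = 3745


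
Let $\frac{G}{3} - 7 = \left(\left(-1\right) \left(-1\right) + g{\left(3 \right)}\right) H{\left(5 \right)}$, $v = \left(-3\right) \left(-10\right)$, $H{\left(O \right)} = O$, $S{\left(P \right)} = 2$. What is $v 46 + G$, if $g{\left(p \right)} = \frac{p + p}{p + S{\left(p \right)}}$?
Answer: $1434$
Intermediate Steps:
$g{\left(p \right)} = \frac{2 p}{2 + p}$ ($g{\left(p \right)} = \frac{p + p}{p + 2} = \frac{2 p}{2 + p}$)
$v = 30$
$G = 54$ ($G = 21 + 3 \left(\left(-1\right) \left(-1\right) + 2 \cdot 3 \frac{1}{2 + 3}\right) 5 = 21 + 3 \left(1 + 2 \cdot 3 \cdot \frac{1}{5}\right) 5 = 21 + 3 \left(1 + \frac{6}{5}\right) 5 = 21 + 3 \cdot \frac{11}{5} \cdot 5 = 21 + 3 \cdot 11 = 21 + 33 = 54$)
$v 46 + G = 30 \cdot 46 + 54 = 1380 + 54 = 1434$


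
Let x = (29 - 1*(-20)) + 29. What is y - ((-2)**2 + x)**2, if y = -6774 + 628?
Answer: -12870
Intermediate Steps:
y = -6146
x = 78 (x = (29 + 20) + 29 = 49 + 29 = 78)
y - ((-2)**2 + x)**2 = -6146 - ((-2)**2 + 78)**2 = -6146 - (4 + 78)**2 = -6146 - 1*82**2 = -6146 - 1*6724 = -6146 - 6724 = -12870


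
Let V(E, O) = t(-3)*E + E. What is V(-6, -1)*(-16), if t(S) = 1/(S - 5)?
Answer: 84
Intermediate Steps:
t(S) = 1/(-5 + S)
V(E, O) = 7*E/8 (V(E, O) = E/(-5 - 3) + E = E/(-8) + E = -E/8 + E = 7*E/8)
V(-6, -1)*(-16) = ((7/8)*(-6))*(-16) = -21/4*(-16) = 84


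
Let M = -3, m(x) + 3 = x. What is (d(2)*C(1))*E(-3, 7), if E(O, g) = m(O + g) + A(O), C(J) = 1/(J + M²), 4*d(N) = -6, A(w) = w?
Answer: 3/10 ≈ 0.30000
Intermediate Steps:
m(x) = -3 + x
d(N) = -3/2 (d(N) = (¼)*(-6) = -3/2)
C(J) = 1/(9 + J) (C(J) = 1/(J + (-3)²) = 1/(J + 9) = 1/(9 + J))
E(O, g) = -3 + g + 2*O (E(O, g) = (-3 + (O + g)) + O = (-3 + O + g) + O = -3 + g + 2*O)
(d(2)*C(1))*E(-3, 7) = (-3/(2*(9 + 1)))*(-3 + 7 + 2*(-3)) = (-3/2/10)*(-3 + 7 - 6) = -3/2*⅒*(-2) = -3/20*(-2) = 3/10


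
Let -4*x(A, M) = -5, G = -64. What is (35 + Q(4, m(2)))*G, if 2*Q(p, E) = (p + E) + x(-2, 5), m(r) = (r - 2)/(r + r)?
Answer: -2408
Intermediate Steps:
x(A, M) = 5/4 (x(A, M) = -¼*(-5) = 5/4)
m(r) = (-2 + r)/(2*r) (m(r) = (-2 + r)/((2*r)) = (-2 + r)*(1/(2*r)) = (-2 + r)/(2*r))
Q(p, E) = 5/8 + E/2 + p/2 (Q(p, E) = ((p + E) + 5/4)/2 = ((E + p) + 5/4)/2 = (5/4 + E + p)/2 = 5/8 + E/2 + p/2)
(35 + Q(4, m(2)))*G = (35 + (5/8 + ((½)*(-2 + 2)/2)/2 + (½)*4))*(-64) = (35 + (5/8 + ((½)*(½)*0)/2 + 2))*(-64) = (35 + (5/8 + (½)*0 + 2))*(-64) = (35 + (5/8 + 0 + 2))*(-64) = (35 + 21/8)*(-64) = (301/8)*(-64) = -2408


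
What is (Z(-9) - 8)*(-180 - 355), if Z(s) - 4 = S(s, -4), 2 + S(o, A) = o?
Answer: 8025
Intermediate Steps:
S(o, A) = -2 + o
Z(s) = 2 + s (Z(s) = 4 + (-2 + s) = 2 + s)
(Z(-9) - 8)*(-180 - 355) = ((2 - 9) - 8)*(-180 - 355) = (-7 - 8)*(-535) = -15*(-535) = 8025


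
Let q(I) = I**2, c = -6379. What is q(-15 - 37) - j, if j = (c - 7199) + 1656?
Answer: 14626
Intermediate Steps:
j = -11922 (j = (-6379 - 7199) + 1656 = -13578 + 1656 = -11922)
q(-15 - 37) - j = (-15 - 37)**2 - 1*(-11922) = (-52)**2 + 11922 = 2704 + 11922 = 14626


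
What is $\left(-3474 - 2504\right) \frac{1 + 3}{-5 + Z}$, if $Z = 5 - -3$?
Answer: $- \frac{23912}{3} \approx -7970.7$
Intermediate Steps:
$Z = 8$ ($Z = 5 + 3 = 8$)
$\left(-3474 - 2504\right) \frac{1 + 3}{-5 + Z} = \left(-3474 - 2504\right) \frac{1 + 3}{-5 + 8} = - 5978 \cdot \frac{4}{3} = - 5978 \cdot 4 \cdot \frac{1}{3} = \left(-5978\right) \frac{4}{3} = - \frac{23912}{3}$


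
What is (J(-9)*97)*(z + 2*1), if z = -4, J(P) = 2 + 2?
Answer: -776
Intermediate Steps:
J(P) = 4
(J(-9)*97)*(z + 2*1) = (4*97)*(-4 + 2*1) = 388*(-4 + 2) = 388*(-2) = -776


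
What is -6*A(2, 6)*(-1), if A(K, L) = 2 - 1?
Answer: 6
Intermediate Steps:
A(K, L) = 1
-6*A(2, 6)*(-1) = -6*1*(-1) = -6*(-1) = 6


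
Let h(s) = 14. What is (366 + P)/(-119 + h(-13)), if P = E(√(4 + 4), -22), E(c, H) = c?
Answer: -122/35 - 2*√2/105 ≈ -3.5127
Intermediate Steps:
P = 2*√2 (P = √(4 + 4) = √8 = 2*√2 ≈ 2.8284)
(366 + P)/(-119 + h(-13)) = (366 + 2*√2)/(-119 + 14) = (366 + 2*√2)/(-105) = (366 + 2*√2)*(-1/105) = -122/35 - 2*√2/105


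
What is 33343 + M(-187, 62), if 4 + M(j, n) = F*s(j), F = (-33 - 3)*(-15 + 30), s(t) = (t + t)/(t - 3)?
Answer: 613245/19 ≈ 32276.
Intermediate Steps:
s(t) = 2*t/(-3 + t) (s(t) = (2*t)/(-3 + t) = 2*t/(-3 + t))
F = -540 (F = -36*15 = -540)
M(j, n) = -4 - 1080*j/(-3 + j)
33343 + M(-187, 62) = 33343 + 4*(3 - 271*(-187))/(-3 - 187) = 33343 + 4*(3 + 50677)/(-190) = 33343 + 4*(-1/190)*50680 = 33343 - 20272/19 = 613245/19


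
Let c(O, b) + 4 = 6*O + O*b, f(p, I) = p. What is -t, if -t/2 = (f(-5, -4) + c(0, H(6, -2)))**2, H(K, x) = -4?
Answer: 162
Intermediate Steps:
c(O, b) = -4 + 6*O + O*b (c(O, b) = -4 + (6*O + O*b) = -4 + 6*O + O*b)
t = -162 (t = -2*(-5 + (-4 + 6*0 + 0*(-4)))**2 = -2*(-5 + (-4 + 0 + 0))**2 = -2*(-5 - 4)**2 = -2*(-9)**2 = -2*81 = -162)
-t = -1*(-162) = 162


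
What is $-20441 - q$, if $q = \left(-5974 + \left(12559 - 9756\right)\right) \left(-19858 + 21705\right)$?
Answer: $5836396$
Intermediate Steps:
$q = -5856837$ ($q = \left(-5974 + \left(12559 - 9756\right)\right) 1847 = \left(-5974 + 2803\right) 1847 = \left(-3171\right) 1847 = -5856837$)
$-20441 - q = -20441 - -5856837 = -20441 + 5856837 = 5836396$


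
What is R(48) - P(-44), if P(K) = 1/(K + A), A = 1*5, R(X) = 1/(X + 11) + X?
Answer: 110546/2301 ≈ 48.043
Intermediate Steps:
R(X) = X + 1/(11 + X) (R(X) = 1/(11 + X) + X = X + 1/(11 + X))
A = 5
P(K) = 1/(5 + K) (P(K) = 1/(K + 5) = 1/(5 + K))
R(48) - P(-44) = (1 + 48**2 + 11*48)/(11 + 48) - 1/(5 - 44) = (1 + 2304 + 528)/59 - 1/(-39) = (1/59)*2833 - 1*(-1/39) = 2833/59 + 1/39 = 110546/2301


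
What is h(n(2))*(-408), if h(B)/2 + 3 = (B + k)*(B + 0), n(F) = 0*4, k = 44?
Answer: 2448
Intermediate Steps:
n(F) = 0
h(B) = -6 + 2*B*(44 + B) (h(B) = -6 + 2*((B + 44)*(B + 0)) = -6 + 2*((44 + B)*B) = -6 + 2*(B*(44 + B)) = -6 + 2*B*(44 + B))
h(n(2))*(-408) = (-6 + 2*0² + 88*0)*(-408) = (-6 + 2*0 + 0)*(-408) = (-6 + 0 + 0)*(-408) = -6*(-408) = 2448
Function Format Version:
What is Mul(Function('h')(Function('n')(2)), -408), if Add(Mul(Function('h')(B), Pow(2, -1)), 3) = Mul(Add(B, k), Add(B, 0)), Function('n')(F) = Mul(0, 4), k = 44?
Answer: 2448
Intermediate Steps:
Function('n')(F) = 0
Function('h')(B) = Add(-6, Mul(2, B, Add(44, B))) (Function('h')(B) = Add(-6, Mul(2, Mul(Add(B, 44), Add(B, 0)))) = Add(-6, Mul(2, Mul(Add(44, B), B))) = Add(-6, Mul(2, Mul(B, Add(44, B)))) = Add(-6, Mul(2, B, Add(44, B))))
Mul(Function('h')(Function('n')(2)), -408) = Mul(Add(-6, Mul(2, Pow(0, 2)), Mul(88, 0)), -408) = Mul(Add(-6, Mul(2, 0), 0), -408) = Mul(Add(-6, 0, 0), -408) = Mul(-6, -408) = 2448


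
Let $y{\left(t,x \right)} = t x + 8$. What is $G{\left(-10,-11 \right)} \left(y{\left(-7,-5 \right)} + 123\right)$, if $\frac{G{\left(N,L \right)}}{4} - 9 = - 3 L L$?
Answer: $-235056$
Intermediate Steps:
$G{\left(N,L \right)} = 36 - 12 L^{2}$ ($G{\left(N,L \right)} = 36 + 4 - 3 L L = 36 + 4 \left(- 3 L^{2}\right) = 36 - 12 L^{2}$)
$y{\left(t,x \right)} = 8 + t x$
$G{\left(-10,-11 \right)} \left(y{\left(-7,-5 \right)} + 123\right) = \left(36 - 12 \left(-11\right)^{2}\right) \left(\left(8 - -35\right) + 123\right) = \left(36 - 1452\right) \left(\left(8 + 35\right) + 123\right) = \left(36 - 1452\right) \left(43 + 123\right) = \left(-1416\right) 166 = -235056$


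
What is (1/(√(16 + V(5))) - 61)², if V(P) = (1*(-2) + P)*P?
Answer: (1891 - √31)²/961 ≈ 3699.1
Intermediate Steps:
V(P) = P*(-2 + P) (V(P) = (-2 + P)*P = P*(-2 + P))
(1/(√(16 + V(5))) - 61)² = (1/(√(16 + 5*(-2 + 5))) - 61)² = (1/(√(16 + 5*3)) - 61)² = (1/(√(16 + 15)) - 61)² = (1/(√31) - 61)² = (√31/31 - 61)² = (-61 + √31/31)²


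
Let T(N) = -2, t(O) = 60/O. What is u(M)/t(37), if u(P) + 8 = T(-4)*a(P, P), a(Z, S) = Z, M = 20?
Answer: -148/5 ≈ -29.600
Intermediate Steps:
u(P) = -8 - 2*P
u(M)/t(37) = (-8 - 2*20)/((60/37)) = (-8 - 40)/((60*(1/37))) = -48/60/37 = -48*37/60 = -148/5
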